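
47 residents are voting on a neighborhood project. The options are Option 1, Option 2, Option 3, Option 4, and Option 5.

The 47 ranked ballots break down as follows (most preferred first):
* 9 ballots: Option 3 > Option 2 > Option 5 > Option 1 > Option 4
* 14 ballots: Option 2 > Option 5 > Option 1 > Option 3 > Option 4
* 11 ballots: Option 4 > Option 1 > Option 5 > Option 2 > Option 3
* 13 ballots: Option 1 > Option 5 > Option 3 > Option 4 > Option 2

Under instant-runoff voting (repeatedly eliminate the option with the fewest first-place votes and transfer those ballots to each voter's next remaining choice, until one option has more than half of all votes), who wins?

Round 1: Option 1 13, Option 2 14, Option 3 9, Option 4 11, Option 5 0. Option 5 eliminated.
Round 2: Option 1 13, Option 2 14, Option 3 9, Option 4 11. Option 3 eliminated.
Round 3: Option 1 13, Option 2 23, Option 4 11. Option 4 eliminated.
Round 4: Option 1 24, Option 2 23. Option 1 has a majority (≥24).

Option 1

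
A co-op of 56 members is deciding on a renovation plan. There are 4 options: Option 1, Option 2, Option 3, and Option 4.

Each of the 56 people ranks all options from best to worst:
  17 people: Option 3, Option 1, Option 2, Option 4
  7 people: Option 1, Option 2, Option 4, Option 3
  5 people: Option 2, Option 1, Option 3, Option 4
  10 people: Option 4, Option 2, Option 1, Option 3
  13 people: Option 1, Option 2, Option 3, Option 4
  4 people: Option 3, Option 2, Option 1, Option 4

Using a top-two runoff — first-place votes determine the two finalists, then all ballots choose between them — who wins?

Round 1 first-place votes: Option 1 20, Option 2 5, Option 3 21, Option 4 10. Option 3 and Option 1 advance.
Runoff: Option 3 is ranked above Option 1 on 21 ballots, Option 1 above Option 3 on 35.

Option 1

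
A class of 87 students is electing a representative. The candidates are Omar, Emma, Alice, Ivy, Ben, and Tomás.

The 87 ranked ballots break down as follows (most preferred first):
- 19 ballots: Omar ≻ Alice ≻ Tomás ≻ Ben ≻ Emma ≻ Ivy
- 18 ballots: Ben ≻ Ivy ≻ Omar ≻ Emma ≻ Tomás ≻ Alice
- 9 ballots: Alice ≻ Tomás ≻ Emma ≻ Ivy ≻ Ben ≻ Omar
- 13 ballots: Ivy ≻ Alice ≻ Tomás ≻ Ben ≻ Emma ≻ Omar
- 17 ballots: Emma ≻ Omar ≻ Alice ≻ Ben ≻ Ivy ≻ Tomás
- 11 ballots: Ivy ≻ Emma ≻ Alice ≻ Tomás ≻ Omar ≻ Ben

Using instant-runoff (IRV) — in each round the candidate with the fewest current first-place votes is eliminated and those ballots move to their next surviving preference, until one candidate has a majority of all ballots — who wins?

Emma

Round 1: Omar 19, Emma 17, Alice 9, Ivy 24, Ben 18, Tomás 0. Tomás eliminated.
Round 2: Omar 19, Emma 17, Alice 9, Ivy 24, Ben 18. Alice eliminated.
Round 3: Omar 19, Emma 26, Ivy 24, Ben 18. Ben eliminated.
Round 4: Omar 19, Emma 26, Ivy 42. Omar eliminated.
Round 5: Emma 45, Ivy 42. Emma has a majority (≥44).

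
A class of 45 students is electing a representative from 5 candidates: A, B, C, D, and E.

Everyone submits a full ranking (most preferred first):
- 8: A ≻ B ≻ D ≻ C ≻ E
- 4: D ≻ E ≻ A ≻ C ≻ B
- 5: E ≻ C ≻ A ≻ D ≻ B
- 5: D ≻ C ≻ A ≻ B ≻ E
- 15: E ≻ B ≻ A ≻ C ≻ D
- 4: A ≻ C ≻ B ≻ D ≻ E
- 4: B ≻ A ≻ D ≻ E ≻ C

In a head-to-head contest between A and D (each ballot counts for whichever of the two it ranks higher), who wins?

A is ranked above D on 36 ballots; D above A on 9.

A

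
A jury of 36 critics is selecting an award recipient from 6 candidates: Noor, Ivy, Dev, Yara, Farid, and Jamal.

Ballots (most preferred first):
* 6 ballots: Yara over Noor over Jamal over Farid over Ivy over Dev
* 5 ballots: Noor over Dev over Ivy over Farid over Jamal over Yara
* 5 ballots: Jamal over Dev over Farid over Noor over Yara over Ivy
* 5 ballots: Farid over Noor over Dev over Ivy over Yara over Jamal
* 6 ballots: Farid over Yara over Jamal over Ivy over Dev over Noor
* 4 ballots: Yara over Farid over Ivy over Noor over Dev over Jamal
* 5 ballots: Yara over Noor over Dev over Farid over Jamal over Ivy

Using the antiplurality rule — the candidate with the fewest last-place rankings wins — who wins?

Farid

Last-place votes: Noor 6, Ivy 10, Dev 6, Yara 5, Farid 0, Jamal 9.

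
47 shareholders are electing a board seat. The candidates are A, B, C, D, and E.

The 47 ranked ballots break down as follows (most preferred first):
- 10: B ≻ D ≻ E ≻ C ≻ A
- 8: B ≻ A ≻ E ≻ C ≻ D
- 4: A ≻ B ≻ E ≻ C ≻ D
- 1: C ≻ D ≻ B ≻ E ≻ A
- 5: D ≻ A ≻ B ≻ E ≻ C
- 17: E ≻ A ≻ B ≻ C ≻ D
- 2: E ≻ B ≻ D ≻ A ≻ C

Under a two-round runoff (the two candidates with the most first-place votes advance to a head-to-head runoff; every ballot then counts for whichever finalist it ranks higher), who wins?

Round 1 first-place votes: A 4, B 18, C 1, D 5, E 19. E and B advance.
Runoff: E is ranked above B on 19 ballots, B above E on 28.

B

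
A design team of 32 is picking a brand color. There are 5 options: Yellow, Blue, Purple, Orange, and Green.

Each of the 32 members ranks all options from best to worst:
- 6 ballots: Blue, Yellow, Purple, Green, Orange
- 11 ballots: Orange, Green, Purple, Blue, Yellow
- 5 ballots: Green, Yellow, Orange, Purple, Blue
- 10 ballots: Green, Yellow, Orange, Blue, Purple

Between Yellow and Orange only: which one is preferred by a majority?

Yellow

Yellow is ranked above Orange on 21 ballots; Orange above Yellow on 11.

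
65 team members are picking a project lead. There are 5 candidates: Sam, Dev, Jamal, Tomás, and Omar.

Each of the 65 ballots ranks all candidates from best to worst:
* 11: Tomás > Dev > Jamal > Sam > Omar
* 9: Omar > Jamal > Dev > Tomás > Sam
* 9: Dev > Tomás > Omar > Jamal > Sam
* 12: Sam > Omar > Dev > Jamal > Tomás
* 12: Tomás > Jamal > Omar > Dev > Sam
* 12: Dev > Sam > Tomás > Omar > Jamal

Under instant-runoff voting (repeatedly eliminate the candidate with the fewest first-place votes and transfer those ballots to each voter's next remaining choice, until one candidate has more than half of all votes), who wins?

Round 1: Sam 12, Dev 21, Jamal 0, Tomás 23, Omar 9. Jamal eliminated.
Round 2: Sam 12, Dev 21, Tomás 23, Omar 9. Omar eliminated.
Round 3: Sam 12, Dev 30, Tomás 23. Sam eliminated.
Round 4: Dev 42, Tomás 23. Dev has a majority (≥33).

Dev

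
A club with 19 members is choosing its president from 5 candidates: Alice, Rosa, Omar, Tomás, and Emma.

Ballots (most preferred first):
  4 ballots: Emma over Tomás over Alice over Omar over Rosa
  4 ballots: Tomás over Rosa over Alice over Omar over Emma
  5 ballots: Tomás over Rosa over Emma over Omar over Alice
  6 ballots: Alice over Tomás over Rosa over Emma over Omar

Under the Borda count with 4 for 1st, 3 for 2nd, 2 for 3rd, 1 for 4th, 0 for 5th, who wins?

Tomás

Alice: 4×2 + 4×2 + 5×0 + 6×4 = 40
Rosa: 4×0 + 4×3 + 5×3 + 6×2 = 39
Omar: 4×1 + 4×1 + 5×1 + 6×0 = 13
Tomás: 4×3 + 4×4 + 5×4 + 6×3 = 66
Emma: 4×4 + 4×0 + 5×2 + 6×1 = 32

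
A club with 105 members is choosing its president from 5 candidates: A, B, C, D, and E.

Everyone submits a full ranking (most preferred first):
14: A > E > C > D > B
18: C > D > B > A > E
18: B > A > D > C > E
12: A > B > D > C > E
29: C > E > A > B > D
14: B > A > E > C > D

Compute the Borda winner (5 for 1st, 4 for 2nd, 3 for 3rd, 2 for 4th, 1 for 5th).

A: 14×5 + 18×2 + 18×4 + 12×5 + 29×3 + 14×4 = 381
B: 14×1 + 18×3 + 18×5 + 12×4 + 29×2 + 14×5 = 334
C: 14×3 + 18×5 + 18×2 + 12×2 + 29×5 + 14×2 = 365
D: 14×2 + 18×4 + 18×3 + 12×3 + 29×1 + 14×1 = 233
E: 14×4 + 18×1 + 18×1 + 12×1 + 29×4 + 14×3 = 262

A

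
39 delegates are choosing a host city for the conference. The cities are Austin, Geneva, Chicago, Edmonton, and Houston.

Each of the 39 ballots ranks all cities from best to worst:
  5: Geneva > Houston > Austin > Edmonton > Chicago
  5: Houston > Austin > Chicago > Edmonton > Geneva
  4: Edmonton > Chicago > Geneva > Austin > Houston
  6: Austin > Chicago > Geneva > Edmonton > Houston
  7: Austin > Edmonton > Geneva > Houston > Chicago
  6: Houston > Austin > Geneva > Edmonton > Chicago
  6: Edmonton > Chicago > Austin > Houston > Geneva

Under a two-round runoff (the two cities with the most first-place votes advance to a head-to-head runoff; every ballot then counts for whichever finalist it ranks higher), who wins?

Austin

Round 1 first-place votes: Austin 13, Geneva 5, Chicago 0, Edmonton 10, Houston 11. Austin and Houston advance.
Runoff: Austin is ranked above Houston on 23 ballots, Houston above Austin on 16.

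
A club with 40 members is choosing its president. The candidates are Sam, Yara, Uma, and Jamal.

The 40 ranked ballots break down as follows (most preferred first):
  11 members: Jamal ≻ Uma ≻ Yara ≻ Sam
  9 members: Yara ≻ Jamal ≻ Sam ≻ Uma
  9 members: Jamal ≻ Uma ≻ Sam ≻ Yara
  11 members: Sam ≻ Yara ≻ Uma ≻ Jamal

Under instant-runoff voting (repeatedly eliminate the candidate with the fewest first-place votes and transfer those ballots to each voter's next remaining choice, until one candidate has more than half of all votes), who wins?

Round 1: Sam 11, Yara 9, Uma 0, Jamal 20. Uma eliminated.
Round 2: Sam 11, Yara 9, Jamal 20. Yara eliminated.
Round 3: Sam 11, Jamal 29. Jamal has a majority (≥21).

Jamal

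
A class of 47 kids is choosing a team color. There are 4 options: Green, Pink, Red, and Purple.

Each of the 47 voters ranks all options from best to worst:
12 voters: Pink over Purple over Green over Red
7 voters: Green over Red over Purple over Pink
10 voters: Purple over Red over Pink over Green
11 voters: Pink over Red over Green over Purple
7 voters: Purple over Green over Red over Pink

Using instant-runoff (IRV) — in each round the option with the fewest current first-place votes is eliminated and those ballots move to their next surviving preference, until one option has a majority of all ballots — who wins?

Purple

Round 1: Green 7, Pink 23, Red 0, Purple 17. Red eliminated.
Round 2: Green 7, Pink 23, Purple 17. Green eliminated.
Round 3: Pink 23, Purple 24. Purple has a majority (≥24).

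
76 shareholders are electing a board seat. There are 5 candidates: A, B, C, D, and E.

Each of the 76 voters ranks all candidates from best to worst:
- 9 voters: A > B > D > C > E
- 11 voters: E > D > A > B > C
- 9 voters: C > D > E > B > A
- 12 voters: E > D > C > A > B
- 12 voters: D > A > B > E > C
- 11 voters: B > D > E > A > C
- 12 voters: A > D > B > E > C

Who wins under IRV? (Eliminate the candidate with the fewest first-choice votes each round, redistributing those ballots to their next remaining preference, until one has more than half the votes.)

Round 1: A 21, B 11, C 9, D 12, E 23. C eliminated.
Round 2: A 21, B 11, D 21, E 23. B eliminated.
Round 3: A 21, D 32, E 23. A eliminated.
Round 4: D 53, E 23. D has a majority (≥39).

D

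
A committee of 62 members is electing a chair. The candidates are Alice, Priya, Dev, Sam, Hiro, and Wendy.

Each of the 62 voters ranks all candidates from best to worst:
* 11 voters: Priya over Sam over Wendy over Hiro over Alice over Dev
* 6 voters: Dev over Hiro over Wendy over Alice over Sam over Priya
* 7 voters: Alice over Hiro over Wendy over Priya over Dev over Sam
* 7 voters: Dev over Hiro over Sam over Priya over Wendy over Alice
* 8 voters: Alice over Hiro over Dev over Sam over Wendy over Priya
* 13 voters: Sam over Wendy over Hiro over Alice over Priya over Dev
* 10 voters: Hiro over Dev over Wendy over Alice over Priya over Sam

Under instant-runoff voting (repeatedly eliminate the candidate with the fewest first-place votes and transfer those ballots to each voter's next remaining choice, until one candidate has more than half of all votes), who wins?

Round 1: Alice 15, Priya 11, Dev 13, Sam 13, Hiro 10, Wendy 0. Wendy eliminated.
Round 2: Alice 15, Priya 11, Dev 13, Sam 13, Hiro 10. Hiro eliminated.
Round 3: Alice 15, Priya 11, Dev 23, Sam 13. Priya eliminated.
Round 4: Alice 15, Dev 23, Sam 24. Alice eliminated.
Round 5: Dev 38, Sam 24. Dev has a majority (≥32).

Dev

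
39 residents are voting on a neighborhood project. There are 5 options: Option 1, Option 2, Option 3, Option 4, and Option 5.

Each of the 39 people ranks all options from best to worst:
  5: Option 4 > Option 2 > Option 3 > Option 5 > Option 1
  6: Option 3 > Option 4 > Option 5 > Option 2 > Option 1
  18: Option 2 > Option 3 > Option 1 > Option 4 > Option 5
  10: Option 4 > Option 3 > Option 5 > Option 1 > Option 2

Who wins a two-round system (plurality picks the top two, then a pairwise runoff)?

Round 1 first-place votes: Option 1 0, Option 2 18, Option 3 6, Option 4 15, Option 5 0. Option 2 and Option 4 advance.
Runoff: Option 2 is ranked above Option 4 on 18 ballots, Option 4 above Option 2 on 21.

Option 4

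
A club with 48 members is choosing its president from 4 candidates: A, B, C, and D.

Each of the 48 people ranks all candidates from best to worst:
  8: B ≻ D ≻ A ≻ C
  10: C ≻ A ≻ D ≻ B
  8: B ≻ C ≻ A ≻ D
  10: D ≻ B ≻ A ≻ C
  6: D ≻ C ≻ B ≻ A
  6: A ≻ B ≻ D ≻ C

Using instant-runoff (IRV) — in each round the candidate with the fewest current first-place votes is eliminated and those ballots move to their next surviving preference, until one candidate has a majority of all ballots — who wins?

Round 1: A 6, B 16, C 10, D 16. A eliminated.
Round 2: B 22, C 10, D 16. C eliminated.
Round 3: B 22, D 26. D has a majority (≥25).

D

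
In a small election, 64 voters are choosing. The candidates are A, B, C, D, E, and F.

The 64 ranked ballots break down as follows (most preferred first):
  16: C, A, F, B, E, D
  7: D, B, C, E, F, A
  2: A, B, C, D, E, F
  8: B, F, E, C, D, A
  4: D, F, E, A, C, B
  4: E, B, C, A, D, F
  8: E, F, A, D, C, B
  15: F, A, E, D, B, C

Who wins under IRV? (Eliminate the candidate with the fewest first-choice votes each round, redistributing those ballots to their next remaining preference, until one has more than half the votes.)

Round 1: A 2, B 8, C 16, D 11, E 12, F 15. A eliminated.
Round 2: B 10, C 16, D 11, E 12, F 15. B eliminated.
Round 3: C 18, D 11, E 12, F 23. D eliminated.
Round 4: C 25, E 12, F 27. E eliminated.
Round 5: C 29, F 35. F has a majority (≥33).

F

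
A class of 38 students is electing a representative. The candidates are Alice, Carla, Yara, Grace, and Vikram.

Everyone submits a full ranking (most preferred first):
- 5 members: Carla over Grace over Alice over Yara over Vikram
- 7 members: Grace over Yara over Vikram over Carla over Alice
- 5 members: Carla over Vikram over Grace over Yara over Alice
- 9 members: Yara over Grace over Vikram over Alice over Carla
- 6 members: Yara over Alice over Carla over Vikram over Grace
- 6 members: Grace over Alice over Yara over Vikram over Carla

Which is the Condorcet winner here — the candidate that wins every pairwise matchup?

Grace

Grace vs Alice: 32–6
Grace vs Carla: 22–16
Grace vs Yara: 23–15
Grace vs Vikram: 27–11
Grace beats every other candidate.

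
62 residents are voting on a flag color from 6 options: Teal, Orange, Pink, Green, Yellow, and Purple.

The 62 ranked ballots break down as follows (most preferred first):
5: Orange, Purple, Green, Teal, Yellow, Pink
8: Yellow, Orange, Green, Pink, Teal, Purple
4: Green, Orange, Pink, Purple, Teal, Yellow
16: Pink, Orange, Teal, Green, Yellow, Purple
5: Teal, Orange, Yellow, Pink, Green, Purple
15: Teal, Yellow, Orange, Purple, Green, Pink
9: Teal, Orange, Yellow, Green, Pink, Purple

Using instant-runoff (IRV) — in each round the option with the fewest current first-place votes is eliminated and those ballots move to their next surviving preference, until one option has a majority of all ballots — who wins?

Round 1: Teal 29, Orange 5, Pink 16, Green 4, Yellow 8, Purple 0. Purple eliminated.
Round 2: Teal 29, Orange 5, Pink 16, Green 4, Yellow 8. Green eliminated.
Round 3: Teal 29, Orange 9, Pink 16, Yellow 8. Yellow eliminated.
Round 4: Teal 29, Orange 17, Pink 16. Pink eliminated.
Round 5: Teal 29, Orange 33. Orange has a majority (≥32).

Orange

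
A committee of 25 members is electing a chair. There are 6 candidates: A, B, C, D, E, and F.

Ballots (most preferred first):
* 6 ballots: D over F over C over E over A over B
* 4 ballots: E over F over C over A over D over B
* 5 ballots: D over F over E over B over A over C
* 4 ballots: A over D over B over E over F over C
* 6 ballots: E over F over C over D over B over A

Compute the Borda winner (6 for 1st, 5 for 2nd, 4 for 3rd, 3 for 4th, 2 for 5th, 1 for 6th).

A: 6×2 + 4×3 + 5×2 + 4×6 + 6×1 = 64
B: 6×1 + 4×1 + 5×3 + 4×4 + 6×2 = 53
C: 6×4 + 4×4 + 5×1 + 4×1 + 6×4 = 73
D: 6×6 + 4×2 + 5×6 + 4×5 + 6×3 = 112
E: 6×3 + 4×6 + 5×4 + 4×3 + 6×6 = 110
F: 6×5 + 4×5 + 5×5 + 4×2 + 6×5 = 113

F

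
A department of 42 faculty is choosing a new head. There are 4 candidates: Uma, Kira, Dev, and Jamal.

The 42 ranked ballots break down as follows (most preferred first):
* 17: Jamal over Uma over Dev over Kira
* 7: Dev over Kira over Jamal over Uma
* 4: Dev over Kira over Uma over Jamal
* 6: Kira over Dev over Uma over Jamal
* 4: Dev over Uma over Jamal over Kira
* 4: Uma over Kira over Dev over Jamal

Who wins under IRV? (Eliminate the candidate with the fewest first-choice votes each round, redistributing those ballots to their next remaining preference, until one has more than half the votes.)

Round 1: Uma 4, Kira 6, Dev 15, Jamal 17. Uma eliminated.
Round 2: Kira 10, Dev 15, Jamal 17. Kira eliminated.
Round 3: Dev 25, Jamal 17. Dev has a majority (≥22).

Dev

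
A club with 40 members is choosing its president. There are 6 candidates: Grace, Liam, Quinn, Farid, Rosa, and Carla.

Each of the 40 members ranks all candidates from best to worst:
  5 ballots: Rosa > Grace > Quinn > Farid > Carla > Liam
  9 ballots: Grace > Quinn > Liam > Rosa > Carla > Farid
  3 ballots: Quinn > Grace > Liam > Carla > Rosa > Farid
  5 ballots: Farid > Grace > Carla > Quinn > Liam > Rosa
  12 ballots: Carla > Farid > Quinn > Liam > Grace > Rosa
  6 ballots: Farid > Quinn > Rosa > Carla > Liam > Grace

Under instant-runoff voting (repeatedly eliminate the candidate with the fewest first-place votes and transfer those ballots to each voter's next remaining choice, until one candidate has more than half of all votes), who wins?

Round 1: Grace 9, Liam 0, Quinn 3, Farid 11, Rosa 5, Carla 12. Liam eliminated.
Round 2: Grace 9, Quinn 3, Farid 11, Rosa 5, Carla 12. Quinn eliminated.
Round 3: Grace 12, Farid 11, Rosa 5, Carla 12. Rosa eliminated.
Round 4: Grace 17, Farid 11, Carla 12. Farid eliminated.
Round 5: Grace 22, Carla 18. Grace has a majority (≥21).

Grace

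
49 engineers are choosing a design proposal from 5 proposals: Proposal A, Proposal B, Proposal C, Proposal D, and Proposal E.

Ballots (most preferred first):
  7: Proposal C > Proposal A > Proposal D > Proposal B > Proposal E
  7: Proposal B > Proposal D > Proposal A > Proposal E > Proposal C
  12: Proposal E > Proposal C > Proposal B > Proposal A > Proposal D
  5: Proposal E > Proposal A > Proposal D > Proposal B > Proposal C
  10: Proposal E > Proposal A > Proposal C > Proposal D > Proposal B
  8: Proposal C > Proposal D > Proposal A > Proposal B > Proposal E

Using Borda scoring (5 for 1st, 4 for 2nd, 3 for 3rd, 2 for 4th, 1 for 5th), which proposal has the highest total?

Proposal C

Proposal A: 7×4 + 7×3 + 12×2 + 5×4 + 10×4 + 8×3 = 157
Proposal B: 7×2 + 7×5 + 12×3 + 5×2 + 10×1 + 8×2 = 121
Proposal C: 7×5 + 7×1 + 12×4 + 5×1 + 10×3 + 8×5 = 165
Proposal D: 7×3 + 7×4 + 12×1 + 5×3 + 10×2 + 8×4 = 128
Proposal E: 7×1 + 7×2 + 12×5 + 5×5 + 10×5 + 8×1 = 164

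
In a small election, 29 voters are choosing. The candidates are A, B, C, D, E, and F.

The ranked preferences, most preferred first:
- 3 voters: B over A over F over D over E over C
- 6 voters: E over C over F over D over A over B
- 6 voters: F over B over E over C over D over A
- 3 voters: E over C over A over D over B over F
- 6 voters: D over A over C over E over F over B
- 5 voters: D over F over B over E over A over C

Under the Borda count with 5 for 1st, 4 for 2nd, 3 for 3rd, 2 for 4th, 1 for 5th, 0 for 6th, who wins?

E

A: 3×4 + 6×1 + 6×0 + 3×3 + 6×4 + 5×1 = 56
B: 3×5 + 6×0 + 6×4 + 3×1 + 6×0 + 5×3 = 57
C: 3×0 + 6×4 + 6×2 + 3×4 + 6×3 + 5×0 = 66
D: 3×2 + 6×2 + 6×1 + 3×2 + 6×5 + 5×5 = 85
E: 3×1 + 6×5 + 6×3 + 3×5 + 6×2 + 5×2 = 88
F: 3×3 + 6×3 + 6×5 + 3×0 + 6×1 + 5×4 = 83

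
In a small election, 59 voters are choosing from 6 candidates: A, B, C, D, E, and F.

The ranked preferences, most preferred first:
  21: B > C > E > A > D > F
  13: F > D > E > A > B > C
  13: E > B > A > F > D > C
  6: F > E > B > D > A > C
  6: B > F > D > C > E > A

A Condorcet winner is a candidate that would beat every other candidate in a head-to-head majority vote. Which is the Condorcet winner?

E

E vs A: 59–0
E vs B: 32–27
E vs C: 32–27
E vs D: 40–19
E vs F: 34–25
E beats every other candidate.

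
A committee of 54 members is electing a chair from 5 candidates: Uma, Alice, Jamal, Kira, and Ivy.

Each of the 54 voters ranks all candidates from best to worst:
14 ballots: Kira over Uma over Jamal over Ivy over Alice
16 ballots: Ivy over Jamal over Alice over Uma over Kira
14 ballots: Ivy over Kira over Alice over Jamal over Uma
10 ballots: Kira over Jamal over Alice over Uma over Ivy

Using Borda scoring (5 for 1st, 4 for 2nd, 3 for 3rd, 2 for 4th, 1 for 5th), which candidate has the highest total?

Kira

Uma: 14×4 + 16×2 + 14×1 + 10×2 = 122
Alice: 14×1 + 16×3 + 14×3 + 10×3 = 134
Jamal: 14×3 + 16×4 + 14×2 + 10×4 = 174
Kira: 14×5 + 16×1 + 14×4 + 10×5 = 192
Ivy: 14×2 + 16×5 + 14×5 + 10×1 = 188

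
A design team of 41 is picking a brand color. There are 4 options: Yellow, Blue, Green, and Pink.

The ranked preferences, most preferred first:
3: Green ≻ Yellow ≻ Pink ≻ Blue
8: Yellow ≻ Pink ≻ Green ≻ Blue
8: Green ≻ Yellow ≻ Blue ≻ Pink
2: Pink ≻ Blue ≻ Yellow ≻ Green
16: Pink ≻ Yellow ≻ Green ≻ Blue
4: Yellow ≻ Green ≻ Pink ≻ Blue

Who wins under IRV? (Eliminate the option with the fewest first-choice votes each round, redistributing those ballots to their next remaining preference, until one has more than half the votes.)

Yellow

Round 1: Yellow 12, Blue 0, Green 11, Pink 18. Blue eliminated.
Round 2: Yellow 12, Green 11, Pink 18. Green eliminated.
Round 3: Yellow 23, Pink 18. Yellow has a majority (≥21).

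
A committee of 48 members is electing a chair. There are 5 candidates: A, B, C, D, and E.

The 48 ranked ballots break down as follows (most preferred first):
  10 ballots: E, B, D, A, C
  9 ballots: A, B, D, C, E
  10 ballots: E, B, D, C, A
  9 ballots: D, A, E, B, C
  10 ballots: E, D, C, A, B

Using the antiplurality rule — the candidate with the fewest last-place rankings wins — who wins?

Last-place votes: A 10, B 10, C 19, D 0, E 9.

D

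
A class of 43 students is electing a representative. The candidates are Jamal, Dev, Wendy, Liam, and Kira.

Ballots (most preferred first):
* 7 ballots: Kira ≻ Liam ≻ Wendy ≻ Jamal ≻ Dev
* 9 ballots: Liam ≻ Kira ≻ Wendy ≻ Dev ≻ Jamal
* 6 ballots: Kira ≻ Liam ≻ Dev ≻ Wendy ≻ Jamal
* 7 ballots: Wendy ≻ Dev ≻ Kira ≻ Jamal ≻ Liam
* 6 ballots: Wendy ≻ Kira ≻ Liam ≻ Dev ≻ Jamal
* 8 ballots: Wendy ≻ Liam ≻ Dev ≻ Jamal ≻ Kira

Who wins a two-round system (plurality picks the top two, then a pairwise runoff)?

Kira

Round 1 first-place votes: Jamal 0, Dev 0, Wendy 21, Liam 9, Kira 13. Wendy and Kira advance.
Runoff: Wendy is ranked above Kira on 21 ballots, Kira above Wendy on 22.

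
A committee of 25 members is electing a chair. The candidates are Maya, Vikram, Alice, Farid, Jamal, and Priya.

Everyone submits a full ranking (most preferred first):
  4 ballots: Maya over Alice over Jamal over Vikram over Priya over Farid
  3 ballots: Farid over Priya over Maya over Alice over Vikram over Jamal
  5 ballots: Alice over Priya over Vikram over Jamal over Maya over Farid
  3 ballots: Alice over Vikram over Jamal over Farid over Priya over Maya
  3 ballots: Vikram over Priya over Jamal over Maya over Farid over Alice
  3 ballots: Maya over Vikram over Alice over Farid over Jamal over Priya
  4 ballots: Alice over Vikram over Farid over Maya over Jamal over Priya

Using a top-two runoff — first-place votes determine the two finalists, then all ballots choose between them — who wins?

Maya

Round 1 first-place votes: Maya 7, Vikram 3, Alice 12, Farid 3, Jamal 0, Priya 0. Alice and Maya advance.
Runoff: Alice is ranked above Maya on 12 ballots, Maya above Alice on 13.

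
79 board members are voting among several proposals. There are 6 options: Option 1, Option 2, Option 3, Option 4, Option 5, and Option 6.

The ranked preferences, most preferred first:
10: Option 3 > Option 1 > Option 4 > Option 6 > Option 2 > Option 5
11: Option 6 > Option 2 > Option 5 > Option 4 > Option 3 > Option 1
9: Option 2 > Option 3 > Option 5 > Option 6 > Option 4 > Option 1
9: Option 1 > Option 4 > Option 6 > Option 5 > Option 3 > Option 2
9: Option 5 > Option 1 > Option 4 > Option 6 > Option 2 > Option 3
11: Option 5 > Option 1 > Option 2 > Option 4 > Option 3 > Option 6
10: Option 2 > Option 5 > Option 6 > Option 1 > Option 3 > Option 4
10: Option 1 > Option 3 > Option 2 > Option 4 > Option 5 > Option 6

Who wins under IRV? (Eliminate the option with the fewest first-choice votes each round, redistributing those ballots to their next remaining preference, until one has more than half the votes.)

Option 1

Round 1: Option 1 19, Option 2 19, Option 3 10, Option 4 0, Option 5 20, Option 6 11. Option 4 eliminated.
Round 2: Option 1 19, Option 2 19, Option 3 10, Option 5 20, Option 6 11. Option 3 eliminated.
Round 3: Option 1 29, Option 2 19, Option 5 20, Option 6 11. Option 6 eliminated.
Round 4: Option 1 29, Option 2 30, Option 5 20. Option 5 eliminated.
Round 5: Option 1 49, Option 2 30. Option 1 has a majority (≥40).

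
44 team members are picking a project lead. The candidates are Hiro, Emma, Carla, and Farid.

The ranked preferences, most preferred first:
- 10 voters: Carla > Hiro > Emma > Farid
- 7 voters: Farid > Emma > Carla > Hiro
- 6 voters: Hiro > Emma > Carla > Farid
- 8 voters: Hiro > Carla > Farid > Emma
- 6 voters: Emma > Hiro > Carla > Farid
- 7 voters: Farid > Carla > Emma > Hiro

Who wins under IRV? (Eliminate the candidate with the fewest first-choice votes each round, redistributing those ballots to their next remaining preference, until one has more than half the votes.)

Hiro

Round 1: Hiro 14, Emma 6, Carla 10, Farid 14. Emma eliminated.
Round 2: Hiro 20, Carla 10, Farid 14. Carla eliminated.
Round 3: Hiro 30, Farid 14. Hiro has a majority (≥23).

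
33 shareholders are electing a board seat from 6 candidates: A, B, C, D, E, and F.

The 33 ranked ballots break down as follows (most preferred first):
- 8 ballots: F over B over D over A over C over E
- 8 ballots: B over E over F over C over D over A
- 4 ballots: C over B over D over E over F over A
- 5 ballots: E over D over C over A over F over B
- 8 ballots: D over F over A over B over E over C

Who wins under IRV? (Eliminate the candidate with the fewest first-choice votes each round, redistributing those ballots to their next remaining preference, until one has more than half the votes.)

Round 1: A 0, B 8, C 4, D 8, E 5, F 8. A eliminated.
Round 2: B 8, C 4, D 8, E 5, F 8. C eliminated.
Round 3: B 12, D 8, E 5, F 8. E eliminated.
Round 4: B 12, D 13, F 8. F eliminated.
Round 5: B 20, D 13. B has a majority (≥17).

B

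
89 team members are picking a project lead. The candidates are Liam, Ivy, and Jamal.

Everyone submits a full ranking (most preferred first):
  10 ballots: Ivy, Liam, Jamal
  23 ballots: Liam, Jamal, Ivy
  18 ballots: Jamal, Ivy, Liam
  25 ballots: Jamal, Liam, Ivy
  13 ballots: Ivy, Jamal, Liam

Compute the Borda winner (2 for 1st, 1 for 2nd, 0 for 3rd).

Jamal

Liam: 10×1 + 23×2 + 18×0 + 25×1 + 13×0 = 81
Ivy: 10×2 + 23×0 + 18×1 + 25×0 + 13×2 = 64
Jamal: 10×0 + 23×1 + 18×2 + 25×2 + 13×1 = 122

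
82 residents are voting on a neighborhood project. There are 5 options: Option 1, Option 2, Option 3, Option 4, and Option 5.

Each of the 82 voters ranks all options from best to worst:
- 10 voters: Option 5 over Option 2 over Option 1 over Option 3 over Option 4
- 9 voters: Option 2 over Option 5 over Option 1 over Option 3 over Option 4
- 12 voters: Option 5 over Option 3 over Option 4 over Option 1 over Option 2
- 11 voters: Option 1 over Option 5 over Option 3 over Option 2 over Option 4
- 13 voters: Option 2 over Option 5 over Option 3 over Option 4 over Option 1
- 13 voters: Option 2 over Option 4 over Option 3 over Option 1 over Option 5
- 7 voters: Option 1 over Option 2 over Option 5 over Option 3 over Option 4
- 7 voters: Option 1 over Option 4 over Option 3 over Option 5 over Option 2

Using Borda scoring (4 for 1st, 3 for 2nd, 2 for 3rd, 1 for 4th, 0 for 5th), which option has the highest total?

Option 5

Option 1: 10×2 + 9×2 + 12×1 + 11×4 + 13×0 + 13×1 + 7×4 + 7×4 = 163
Option 2: 10×3 + 9×4 + 12×0 + 11×1 + 13×4 + 13×4 + 7×3 + 7×0 = 202
Option 3: 10×1 + 9×1 + 12×3 + 11×2 + 13×2 + 13×2 + 7×1 + 7×2 = 150
Option 4: 10×0 + 9×0 + 12×2 + 11×0 + 13×1 + 13×3 + 7×0 + 7×3 = 97
Option 5: 10×4 + 9×3 + 12×4 + 11×3 + 13×3 + 13×0 + 7×2 + 7×1 = 208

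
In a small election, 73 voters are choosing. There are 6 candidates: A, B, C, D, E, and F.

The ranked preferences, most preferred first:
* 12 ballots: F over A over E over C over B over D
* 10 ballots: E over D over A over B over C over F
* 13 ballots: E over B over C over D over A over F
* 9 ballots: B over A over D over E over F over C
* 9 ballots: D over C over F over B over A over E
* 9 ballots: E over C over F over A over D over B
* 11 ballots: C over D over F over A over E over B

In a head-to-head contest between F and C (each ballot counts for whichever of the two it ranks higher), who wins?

F is ranked above C on 21 ballots; C above F on 52.

C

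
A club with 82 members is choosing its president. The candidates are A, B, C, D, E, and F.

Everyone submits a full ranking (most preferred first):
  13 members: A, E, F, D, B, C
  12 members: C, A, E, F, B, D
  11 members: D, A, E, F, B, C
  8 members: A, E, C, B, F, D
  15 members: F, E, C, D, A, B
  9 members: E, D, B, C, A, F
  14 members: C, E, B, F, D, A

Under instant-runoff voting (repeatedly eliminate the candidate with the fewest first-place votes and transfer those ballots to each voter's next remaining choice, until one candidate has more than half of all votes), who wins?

Round 1: A 21, B 0, C 26, D 11, E 9, F 15. B eliminated.
Round 2: A 21, C 26, D 11, E 9, F 15. E eliminated.
Round 3: A 21, C 26, D 20, F 15. F eliminated.
Round 4: A 21, C 41, D 20. D eliminated.
Round 5: A 32, C 50. C has a majority (≥42).

C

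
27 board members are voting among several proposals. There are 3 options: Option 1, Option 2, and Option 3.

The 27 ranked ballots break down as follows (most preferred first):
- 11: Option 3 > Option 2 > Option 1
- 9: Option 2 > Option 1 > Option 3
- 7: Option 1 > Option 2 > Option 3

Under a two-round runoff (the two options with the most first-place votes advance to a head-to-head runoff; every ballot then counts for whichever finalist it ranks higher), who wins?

Round 1 first-place votes: Option 1 7, Option 2 9, Option 3 11. Option 3 and Option 2 advance.
Runoff: Option 3 is ranked above Option 2 on 11 ballots, Option 2 above Option 3 on 16.

Option 2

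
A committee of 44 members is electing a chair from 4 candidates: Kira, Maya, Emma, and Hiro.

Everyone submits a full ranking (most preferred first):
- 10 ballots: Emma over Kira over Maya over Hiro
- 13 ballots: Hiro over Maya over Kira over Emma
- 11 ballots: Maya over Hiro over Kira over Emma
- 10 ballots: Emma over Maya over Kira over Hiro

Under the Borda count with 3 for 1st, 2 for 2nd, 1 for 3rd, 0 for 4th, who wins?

Maya

Kira: 10×2 + 13×1 + 11×1 + 10×1 = 54
Maya: 10×1 + 13×2 + 11×3 + 10×2 = 89
Emma: 10×3 + 13×0 + 11×0 + 10×3 = 60
Hiro: 10×0 + 13×3 + 11×2 + 10×0 = 61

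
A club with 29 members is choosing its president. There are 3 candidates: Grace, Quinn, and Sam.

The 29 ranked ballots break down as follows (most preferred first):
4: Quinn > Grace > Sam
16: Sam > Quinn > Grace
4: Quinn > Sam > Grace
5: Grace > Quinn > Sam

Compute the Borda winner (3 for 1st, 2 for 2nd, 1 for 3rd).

Quinn

Grace: 4×2 + 16×1 + 4×1 + 5×3 = 43
Quinn: 4×3 + 16×2 + 4×3 + 5×2 = 66
Sam: 4×1 + 16×3 + 4×2 + 5×1 = 65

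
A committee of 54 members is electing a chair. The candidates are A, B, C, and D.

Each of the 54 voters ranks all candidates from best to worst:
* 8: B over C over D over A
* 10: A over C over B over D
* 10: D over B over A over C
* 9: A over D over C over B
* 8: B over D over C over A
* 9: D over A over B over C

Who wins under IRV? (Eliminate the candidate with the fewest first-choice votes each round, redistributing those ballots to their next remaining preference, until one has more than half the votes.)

D

Round 1: A 19, B 16, C 0, D 19. C eliminated.
Round 2: A 19, B 16, D 19. B eliminated.
Round 3: A 19, D 35. D has a majority (≥28).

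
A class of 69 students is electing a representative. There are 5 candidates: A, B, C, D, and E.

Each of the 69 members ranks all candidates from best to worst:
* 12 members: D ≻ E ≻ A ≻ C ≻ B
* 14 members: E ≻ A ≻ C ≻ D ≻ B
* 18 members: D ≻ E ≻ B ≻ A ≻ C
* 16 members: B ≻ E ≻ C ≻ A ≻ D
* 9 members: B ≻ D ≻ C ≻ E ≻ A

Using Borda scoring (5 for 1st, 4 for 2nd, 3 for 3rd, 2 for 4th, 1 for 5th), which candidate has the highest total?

A: 12×3 + 14×4 + 18×2 + 16×2 + 9×1 = 169
B: 12×1 + 14×1 + 18×3 + 16×5 + 9×5 = 205
C: 12×2 + 14×3 + 18×1 + 16×3 + 9×3 = 159
D: 12×5 + 14×2 + 18×5 + 16×1 + 9×4 = 230
E: 12×4 + 14×5 + 18×4 + 16×4 + 9×2 = 272

E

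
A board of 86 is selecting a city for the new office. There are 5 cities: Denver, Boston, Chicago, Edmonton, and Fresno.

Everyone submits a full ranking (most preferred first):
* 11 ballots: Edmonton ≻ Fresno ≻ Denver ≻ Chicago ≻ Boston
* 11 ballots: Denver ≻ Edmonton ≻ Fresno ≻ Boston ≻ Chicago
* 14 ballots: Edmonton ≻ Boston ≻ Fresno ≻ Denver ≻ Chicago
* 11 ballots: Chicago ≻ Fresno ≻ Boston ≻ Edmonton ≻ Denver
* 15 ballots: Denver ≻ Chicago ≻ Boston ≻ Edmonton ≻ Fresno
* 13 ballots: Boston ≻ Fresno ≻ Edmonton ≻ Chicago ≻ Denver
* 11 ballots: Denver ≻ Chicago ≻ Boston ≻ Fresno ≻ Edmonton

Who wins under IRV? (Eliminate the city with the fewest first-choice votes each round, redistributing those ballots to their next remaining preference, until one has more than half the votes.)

Edmonton

Round 1: Denver 37, Boston 13, Chicago 11, Edmonton 25, Fresno 0. Fresno eliminated.
Round 2: Denver 37, Boston 13, Chicago 11, Edmonton 25. Chicago eliminated.
Round 3: Denver 37, Boston 24, Edmonton 25. Boston eliminated.
Round 4: Denver 37, Edmonton 49. Edmonton has a majority (≥44).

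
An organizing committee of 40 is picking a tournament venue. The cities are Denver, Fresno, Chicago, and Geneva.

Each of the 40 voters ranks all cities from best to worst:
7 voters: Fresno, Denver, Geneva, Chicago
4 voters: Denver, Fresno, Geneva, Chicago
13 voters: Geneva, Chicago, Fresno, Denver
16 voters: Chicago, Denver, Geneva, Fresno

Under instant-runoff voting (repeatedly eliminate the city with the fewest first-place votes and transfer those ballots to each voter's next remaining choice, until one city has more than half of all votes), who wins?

Geneva

Round 1: Denver 4, Fresno 7, Chicago 16, Geneva 13. Denver eliminated.
Round 2: Fresno 11, Chicago 16, Geneva 13. Fresno eliminated.
Round 3: Chicago 16, Geneva 24. Geneva has a majority (≥21).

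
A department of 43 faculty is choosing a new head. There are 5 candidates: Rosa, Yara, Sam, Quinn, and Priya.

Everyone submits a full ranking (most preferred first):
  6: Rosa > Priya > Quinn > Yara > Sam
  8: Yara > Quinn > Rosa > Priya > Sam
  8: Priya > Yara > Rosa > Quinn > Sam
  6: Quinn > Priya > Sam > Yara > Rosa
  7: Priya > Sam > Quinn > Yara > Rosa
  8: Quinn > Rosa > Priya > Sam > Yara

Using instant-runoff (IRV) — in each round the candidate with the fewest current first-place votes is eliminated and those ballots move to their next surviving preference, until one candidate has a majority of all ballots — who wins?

Round 1: Rosa 6, Yara 8, Sam 0, Quinn 14, Priya 15. Sam eliminated.
Round 2: Rosa 6, Yara 8, Quinn 14, Priya 15. Rosa eliminated.
Round 3: Yara 8, Quinn 14, Priya 21. Yara eliminated.
Round 4: Quinn 22, Priya 21. Quinn has a majority (≥22).

Quinn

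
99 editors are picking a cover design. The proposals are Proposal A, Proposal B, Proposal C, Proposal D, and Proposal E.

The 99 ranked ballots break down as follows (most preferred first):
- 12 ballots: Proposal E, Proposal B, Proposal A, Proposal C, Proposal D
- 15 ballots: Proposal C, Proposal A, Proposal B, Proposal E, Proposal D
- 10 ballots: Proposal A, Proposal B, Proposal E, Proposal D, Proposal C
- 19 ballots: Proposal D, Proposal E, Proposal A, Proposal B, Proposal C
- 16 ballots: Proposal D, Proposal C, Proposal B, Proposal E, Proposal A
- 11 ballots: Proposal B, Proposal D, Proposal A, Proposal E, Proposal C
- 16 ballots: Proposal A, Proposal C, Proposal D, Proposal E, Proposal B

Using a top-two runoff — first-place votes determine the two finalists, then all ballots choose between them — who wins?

Round 1 first-place votes: Proposal A 26, Proposal B 11, Proposal C 15, Proposal D 35, Proposal E 12. Proposal D and Proposal A advance.
Runoff: Proposal D is ranked above Proposal A on 46 ballots, Proposal A above Proposal D on 53.

Proposal A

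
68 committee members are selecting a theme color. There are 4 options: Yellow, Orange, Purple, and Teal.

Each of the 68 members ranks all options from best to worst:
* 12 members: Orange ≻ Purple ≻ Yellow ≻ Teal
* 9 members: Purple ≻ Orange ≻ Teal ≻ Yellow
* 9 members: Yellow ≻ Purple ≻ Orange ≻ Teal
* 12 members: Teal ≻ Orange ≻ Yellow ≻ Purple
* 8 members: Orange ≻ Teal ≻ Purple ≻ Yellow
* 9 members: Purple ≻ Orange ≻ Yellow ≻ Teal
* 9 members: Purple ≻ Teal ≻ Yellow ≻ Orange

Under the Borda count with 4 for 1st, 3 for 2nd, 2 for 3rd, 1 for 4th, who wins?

Purple

Yellow: 12×2 + 9×1 + 9×4 + 12×2 + 8×1 + 9×2 + 9×2 = 137
Orange: 12×4 + 9×3 + 9×2 + 12×3 + 8×4 + 9×3 + 9×1 = 197
Purple: 12×3 + 9×4 + 9×3 + 12×1 + 8×2 + 9×4 + 9×4 = 199
Teal: 12×1 + 9×2 + 9×1 + 12×4 + 8×3 + 9×1 + 9×3 = 147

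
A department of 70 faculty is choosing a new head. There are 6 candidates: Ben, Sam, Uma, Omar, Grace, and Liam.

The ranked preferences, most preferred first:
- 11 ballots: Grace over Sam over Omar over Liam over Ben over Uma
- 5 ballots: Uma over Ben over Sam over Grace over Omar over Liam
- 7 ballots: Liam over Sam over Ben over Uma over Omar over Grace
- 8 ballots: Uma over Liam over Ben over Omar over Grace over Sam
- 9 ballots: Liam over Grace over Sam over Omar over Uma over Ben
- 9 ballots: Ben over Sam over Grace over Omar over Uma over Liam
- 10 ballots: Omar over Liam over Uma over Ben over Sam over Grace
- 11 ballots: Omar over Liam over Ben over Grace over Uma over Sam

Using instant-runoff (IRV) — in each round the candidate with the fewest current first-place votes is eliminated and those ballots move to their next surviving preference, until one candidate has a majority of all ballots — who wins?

Liam

Round 1: Ben 9, Sam 0, Uma 13, Omar 21, Grace 11, Liam 16. Sam eliminated.
Round 2: Ben 9, Uma 13, Omar 21, Grace 11, Liam 16. Ben eliminated.
Round 3: Uma 13, Omar 21, Grace 20, Liam 16. Uma eliminated.
Round 4: Omar 21, Grace 25, Liam 24. Omar eliminated.
Round 5: Grace 25, Liam 45. Liam has a majority (≥36).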